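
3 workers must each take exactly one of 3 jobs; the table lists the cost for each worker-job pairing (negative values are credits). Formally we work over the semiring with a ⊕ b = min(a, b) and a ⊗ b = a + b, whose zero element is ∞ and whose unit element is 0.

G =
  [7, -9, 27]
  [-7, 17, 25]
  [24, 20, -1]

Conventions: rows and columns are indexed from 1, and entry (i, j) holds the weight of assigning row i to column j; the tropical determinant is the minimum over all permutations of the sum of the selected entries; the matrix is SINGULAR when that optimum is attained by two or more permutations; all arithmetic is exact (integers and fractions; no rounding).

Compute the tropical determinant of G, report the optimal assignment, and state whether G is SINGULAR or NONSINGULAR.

σ = (1, 2, 3): 7 + 17 + (-1) = 23
σ = (1, 3, 2): 7 + 25 + 20 = 52
σ = (2, 1, 3): (-9) + (-7) + (-1) = -17
σ = (2, 3, 1): (-9) + 25 + 24 = 40
σ = (3, 1, 2): 27 + (-7) + 20 = 40
σ = (3, 2, 1): 27 + 17 + 24 = 68
Optimal value attained by: σ = (2, 1, 3).
Answer: det⊕(G) = -17; verdict: NONSINGULAR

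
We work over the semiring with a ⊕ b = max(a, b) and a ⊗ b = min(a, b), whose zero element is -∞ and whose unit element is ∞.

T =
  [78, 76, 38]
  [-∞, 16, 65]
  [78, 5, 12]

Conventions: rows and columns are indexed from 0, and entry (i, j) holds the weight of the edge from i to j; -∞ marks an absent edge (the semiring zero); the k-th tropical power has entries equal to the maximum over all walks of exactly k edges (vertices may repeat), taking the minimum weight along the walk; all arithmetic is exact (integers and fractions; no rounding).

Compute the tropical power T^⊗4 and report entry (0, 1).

T^⊗2:
  [78, 76, 65]
  [65, 16, 16]
  [78, 76, 38]
T^⊗3:
  [78, 76, 65]
  [65, 65, 38]
  [78, 76, 65]
T^⊗4:
  [78, 76, 65]
  [65, 65, 65]
  [78, 76, 65]
Key observation: the optimum is the walk 0->0->0->0->1, with weight 78 min 78 min 78 min 76 = 76.
Optimal value attained by: walk 0->0->0->0->1.
Answer: (T^⊗4)[0][1] = 76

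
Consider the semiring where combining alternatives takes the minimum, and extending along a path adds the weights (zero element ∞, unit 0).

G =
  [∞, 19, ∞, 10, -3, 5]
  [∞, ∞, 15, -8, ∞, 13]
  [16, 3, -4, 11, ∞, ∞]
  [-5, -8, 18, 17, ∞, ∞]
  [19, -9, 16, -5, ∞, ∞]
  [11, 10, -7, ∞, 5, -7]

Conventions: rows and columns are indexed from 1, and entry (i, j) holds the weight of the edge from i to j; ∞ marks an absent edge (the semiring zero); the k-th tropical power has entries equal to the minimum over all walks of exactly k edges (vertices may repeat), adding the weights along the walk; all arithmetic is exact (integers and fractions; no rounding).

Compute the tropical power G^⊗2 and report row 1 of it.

G^⊗2:
  [5, -12, -2, -8, 10, -2]
  [-13, -16, 6, 9, 18, 6]
  [6, -1, -8, -5, 13, 16]
  [12, 9, 7, -16, -8, 0]
  [-10, -13, 6, -17, 16, 4]
  [4, -4, -14, 0, -2, -14]
Answer: row 1 of G^⊗2 = [5, -12, -2, -8, 10, -2]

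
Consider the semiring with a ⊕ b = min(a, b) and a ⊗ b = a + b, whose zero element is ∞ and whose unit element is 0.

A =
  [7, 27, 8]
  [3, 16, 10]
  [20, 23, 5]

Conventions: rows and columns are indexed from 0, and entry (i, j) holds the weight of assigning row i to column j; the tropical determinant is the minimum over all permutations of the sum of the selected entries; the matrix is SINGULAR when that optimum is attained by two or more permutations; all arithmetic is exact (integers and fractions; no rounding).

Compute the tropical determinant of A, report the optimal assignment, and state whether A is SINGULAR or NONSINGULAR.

σ = (0, 1, 2): 7 + 16 + 5 = 28
σ = (0, 2, 1): 7 + 10 + 23 = 40
σ = (1, 0, 2): 27 + 3 + 5 = 35
σ = (1, 2, 0): 27 + 10 + 20 = 57
σ = (2, 0, 1): 8 + 3 + 23 = 34
σ = (2, 1, 0): 8 + 16 + 20 = 44
Optimal value attained by: σ = (0, 1, 2).
Answer: det⊕(A) = 28; verdict: NONSINGULAR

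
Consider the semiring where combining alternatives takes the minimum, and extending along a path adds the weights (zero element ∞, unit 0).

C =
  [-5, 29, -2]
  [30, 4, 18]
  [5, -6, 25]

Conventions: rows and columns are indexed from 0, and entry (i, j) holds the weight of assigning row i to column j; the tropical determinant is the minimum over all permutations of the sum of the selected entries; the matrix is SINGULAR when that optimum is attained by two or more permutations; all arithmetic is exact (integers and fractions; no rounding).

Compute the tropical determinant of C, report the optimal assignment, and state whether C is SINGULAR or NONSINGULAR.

σ = (0, 1, 2): (-5) + 4 + 25 = 24
σ = (0, 2, 1): (-5) + 18 + (-6) = 7
σ = (1, 0, 2): 29 + 30 + 25 = 84
σ = (1, 2, 0): 29 + 18 + 5 = 52
σ = (2, 0, 1): (-2) + 30 + (-6) = 22
σ = (2, 1, 0): (-2) + 4 + 5 = 7
Optimal value attained by: σ = (0, 2, 1).
Answer: det⊕(C) = 7; verdict: SINGULAR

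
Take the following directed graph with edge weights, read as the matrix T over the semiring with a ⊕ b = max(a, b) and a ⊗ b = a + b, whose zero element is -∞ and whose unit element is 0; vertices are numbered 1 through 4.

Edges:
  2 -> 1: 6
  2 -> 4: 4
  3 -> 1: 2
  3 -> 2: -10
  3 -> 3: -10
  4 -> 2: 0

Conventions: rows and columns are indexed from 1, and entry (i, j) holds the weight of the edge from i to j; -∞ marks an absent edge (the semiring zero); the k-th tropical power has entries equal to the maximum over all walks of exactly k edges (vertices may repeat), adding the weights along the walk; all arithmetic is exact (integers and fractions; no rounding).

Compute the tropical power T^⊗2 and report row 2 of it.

T^⊗2:
  [-∞, -∞, -∞, -∞]
  [-∞, 4, -∞, -∞]
  [-4, -20, -20, -6]
  [6, -∞, -∞, 4]
Answer: row 2 of T^⊗2 = [-∞, 4, -∞, -∞]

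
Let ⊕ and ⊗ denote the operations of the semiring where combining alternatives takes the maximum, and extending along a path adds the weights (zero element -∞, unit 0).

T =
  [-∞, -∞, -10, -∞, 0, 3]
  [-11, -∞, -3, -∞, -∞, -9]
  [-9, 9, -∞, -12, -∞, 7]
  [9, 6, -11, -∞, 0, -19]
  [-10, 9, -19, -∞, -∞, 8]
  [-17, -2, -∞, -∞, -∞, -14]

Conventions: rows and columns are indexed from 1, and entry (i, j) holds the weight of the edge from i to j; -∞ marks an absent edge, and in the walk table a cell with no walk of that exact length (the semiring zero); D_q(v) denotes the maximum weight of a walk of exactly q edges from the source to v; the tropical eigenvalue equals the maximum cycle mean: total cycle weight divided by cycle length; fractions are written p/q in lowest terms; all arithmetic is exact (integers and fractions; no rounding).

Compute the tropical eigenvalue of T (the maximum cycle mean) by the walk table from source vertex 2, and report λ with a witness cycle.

q=0: [-∞, 0, -∞, -∞, -∞, -∞]
q=1: [-11, -∞, -3, -∞, -∞, -9]
q=2: [-12, 6, -21, -15, -11, 4]
q=3: [-5, 2, 3, -33, -12, -3]
q=4: [-6, 12, -1, -9, -5, 10]
q=5: [1, 8, 9, -13, -6, 6]
q=6: [0, 18, 5, -3, 1, 16]
Optimal cycle mean attained by: cycle 2->3->2, total (-3) + 9, length 2.
Answer: λ = 3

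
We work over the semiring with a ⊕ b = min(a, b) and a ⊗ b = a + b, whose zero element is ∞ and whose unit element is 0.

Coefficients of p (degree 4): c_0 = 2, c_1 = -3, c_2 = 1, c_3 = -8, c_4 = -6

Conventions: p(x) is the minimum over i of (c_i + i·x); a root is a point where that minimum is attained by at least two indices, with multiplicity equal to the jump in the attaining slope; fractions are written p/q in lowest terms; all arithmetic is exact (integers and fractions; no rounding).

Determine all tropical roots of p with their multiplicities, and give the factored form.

hull edge (i=0, c=2) to (i=1, c=-3): slope -5, span 1
hull edge (i=1, c=-3) to (i=3, c=-8): slope -5/2, span 2
hull edge (i=3, c=-8) to (i=4, c=-6): slope 2, span 1
Factored form: p(x) = -6 ⊗ (x ⊕ (-2)) ⊗ (x ⊕ 5/2) ⊗ (x ⊕ 5/2) ⊗ (x ⊕ 5)
Answer: roots = -2 (mult 1), 5/2 (mult 2), 5 (mult 1)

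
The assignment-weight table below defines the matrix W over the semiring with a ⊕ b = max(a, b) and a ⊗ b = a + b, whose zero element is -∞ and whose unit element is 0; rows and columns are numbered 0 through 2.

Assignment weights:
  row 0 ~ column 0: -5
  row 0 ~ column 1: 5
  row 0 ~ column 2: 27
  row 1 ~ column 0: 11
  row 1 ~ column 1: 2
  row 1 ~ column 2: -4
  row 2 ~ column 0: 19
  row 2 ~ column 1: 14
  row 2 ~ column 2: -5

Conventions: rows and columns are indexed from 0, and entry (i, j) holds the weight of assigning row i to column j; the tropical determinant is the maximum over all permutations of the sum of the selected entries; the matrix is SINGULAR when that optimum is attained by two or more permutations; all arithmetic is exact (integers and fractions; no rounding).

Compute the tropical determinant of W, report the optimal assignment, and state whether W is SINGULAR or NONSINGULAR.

σ = (0, 1, 2): (-5) + 2 + (-5) = -8
σ = (0, 2, 1): (-5) + (-4) + 14 = 5
σ = (1, 0, 2): 5 + 11 + (-5) = 11
σ = (1, 2, 0): 5 + (-4) + 19 = 20
σ = (2, 0, 1): 27 + 11 + 14 = 52
σ = (2, 1, 0): 27 + 2 + 19 = 48
Optimal value attained by: σ = (2, 0, 1).
Answer: det⊕(W) = 52; verdict: NONSINGULAR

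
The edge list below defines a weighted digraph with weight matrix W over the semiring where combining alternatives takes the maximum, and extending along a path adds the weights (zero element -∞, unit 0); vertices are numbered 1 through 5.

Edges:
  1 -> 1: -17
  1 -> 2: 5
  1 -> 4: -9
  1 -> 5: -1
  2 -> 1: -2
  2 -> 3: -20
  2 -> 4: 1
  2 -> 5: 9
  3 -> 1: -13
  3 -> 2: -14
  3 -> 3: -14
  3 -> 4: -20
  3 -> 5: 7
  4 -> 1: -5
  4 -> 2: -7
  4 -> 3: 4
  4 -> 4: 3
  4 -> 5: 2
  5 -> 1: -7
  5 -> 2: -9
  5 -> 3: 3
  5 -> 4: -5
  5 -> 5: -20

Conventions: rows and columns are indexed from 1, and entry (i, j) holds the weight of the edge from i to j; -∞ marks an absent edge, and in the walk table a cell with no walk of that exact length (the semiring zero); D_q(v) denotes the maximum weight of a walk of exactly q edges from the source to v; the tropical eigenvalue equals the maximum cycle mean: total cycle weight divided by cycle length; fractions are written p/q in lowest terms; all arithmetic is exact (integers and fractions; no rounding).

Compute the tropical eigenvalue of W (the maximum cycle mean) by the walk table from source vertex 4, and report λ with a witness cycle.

q=0: [-∞, -∞, -∞, 0, -∞]
q=1: [-5, -7, 4, 3, 2]
q=2: [-2, 0, 7, 6, 11]
q=3: [4, 3, 14, 9, 14]
q=4: [7, 9, 17, 12, 21]
q=5: [14, 12, 24, 16, 24]
Optimal cycle mean attained by: cycle 3->5->3, total 7 + 3, length 2.
Answer: λ = 5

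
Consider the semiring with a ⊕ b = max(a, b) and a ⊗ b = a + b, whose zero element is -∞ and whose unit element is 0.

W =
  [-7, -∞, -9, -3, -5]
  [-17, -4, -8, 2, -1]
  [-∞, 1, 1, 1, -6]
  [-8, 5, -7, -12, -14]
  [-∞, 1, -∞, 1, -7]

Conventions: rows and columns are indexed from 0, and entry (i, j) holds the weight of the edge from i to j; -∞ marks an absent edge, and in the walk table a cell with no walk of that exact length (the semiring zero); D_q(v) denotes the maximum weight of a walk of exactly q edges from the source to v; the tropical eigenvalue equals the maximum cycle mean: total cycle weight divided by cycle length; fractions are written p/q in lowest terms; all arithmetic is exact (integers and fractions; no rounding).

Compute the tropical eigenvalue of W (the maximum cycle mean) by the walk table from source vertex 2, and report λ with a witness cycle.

q=0: [-∞, -∞, 0, -∞, -∞]
q=1: [-∞, 1, 1, 1, -6]
q=2: [-7, 6, 2, 3, 0]
q=3: [-5, 8, 3, 8, 5]
q=4: [0, 13, 4, 10, 7]
q=5: [2, 15, 5, 15, 12]
Optimal cycle mean attained by: cycle 1->3->1, total 2 + 5, length 2.
Answer: λ = 7/2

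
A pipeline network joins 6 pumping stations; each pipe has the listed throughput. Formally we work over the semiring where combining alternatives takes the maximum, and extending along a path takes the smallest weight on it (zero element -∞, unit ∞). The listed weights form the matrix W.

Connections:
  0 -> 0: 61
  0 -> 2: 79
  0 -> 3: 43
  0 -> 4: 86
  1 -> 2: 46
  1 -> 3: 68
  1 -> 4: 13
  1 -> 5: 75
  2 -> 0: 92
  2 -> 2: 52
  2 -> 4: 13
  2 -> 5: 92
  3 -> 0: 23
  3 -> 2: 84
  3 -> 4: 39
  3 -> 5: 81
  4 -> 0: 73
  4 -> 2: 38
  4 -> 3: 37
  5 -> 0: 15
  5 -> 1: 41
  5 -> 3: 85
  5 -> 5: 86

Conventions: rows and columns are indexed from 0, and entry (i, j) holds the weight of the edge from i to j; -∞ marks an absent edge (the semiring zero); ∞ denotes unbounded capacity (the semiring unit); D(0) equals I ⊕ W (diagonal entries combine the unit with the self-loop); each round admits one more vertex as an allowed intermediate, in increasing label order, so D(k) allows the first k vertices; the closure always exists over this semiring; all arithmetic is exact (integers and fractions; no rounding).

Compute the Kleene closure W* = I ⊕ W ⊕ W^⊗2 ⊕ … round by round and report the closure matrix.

D(0):
  [∞, -∞, 79, 43, 86, -∞]
  [-∞, ∞, 46, 68, 13, 75]
  [92, -∞, ∞, -∞, 13, 92]
  [23, -∞, 84, ∞, 39, 81]
  [73, -∞, 38, 37, ∞, -∞]
  [15, 41, -∞, 85, -∞, ∞]
D(1):
  [∞, -∞, 79, 43, 86, -∞]
  [-∞, ∞, 46, 68, 13, 75]
  [92, -∞, ∞, 43, 86, 92]
  [23, -∞, 84, ∞, 39, 81]
  [73, -∞, 73, 43, ∞, -∞]
  [15, 41, 15, 85, 15, ∞]
D(2):
  [∞, -∞, 79, 43, 86, -∞]
  [-∞, ∞, 46, 68, 13, 75]
  [92, -∞, ∞, 43, 86, 92]
  [23, -∞, 84, ∞, 39, 81]
  [73, -∞, 73, 43, ∞, -∞]
  [15, 41, 41, 85, 15, ∞]
D(3):
  [∞, -∞, 79, 43, 86, 79]
  [46, ∞, 46, 68, 46, 75]
  [92, -∞, ∞, 43, 86, 92]
  [84, -∞, 84, ∞, 84, 84]
  [73, -∞, 73, 43, ∞, 73]
  [41, 41, 41, 85, 41, ∞]
D(4):
  [∞, -∞, 79, 43, 86, 79]
  [68, ∞, 68, 68, 68, 75]
  [92, -∞, ∞, 43, 86, 92]
  [84, -∞, 84, ∞, 84, 84]
  [73, -∞, 73, 43, ∞, 73]
  [84, 41, 84, 85, 84, ∞]
D(5):
  [∞, -∞, 79, 43, 86, 79]
  [68, ∞, 68, 68, 68, 75]
  [92, -∞, ∞, 43, 86, 92]
  [84, -∞, 84, ∞, 84, 84]
  [73, -∞, 73, 43, ∞, 73]
  [84, 41, 84, 85, 84, ∞]
D(6):
  [∞, 41, 79, 79, 86, 79]
  [75, ∞, 75, 75, 75, 75]
  [92, 41, ∞, 85, 86, 92]
  [84, 41, 84, ∞, 84, 84]
  [73, 41, 73, 73, ∞, 73]
  [84, 41, 84, 85, 84, ∞]
Answer: W* = [[∞, 41, 79, 79, 86, 79], [75, ∞, 75, 75, 75, 75], [92, 41, ∞, 85, 86, 92], [84, 41, 84, ∞, 84, 84], [73, 41, 73, 73, ∞, 73], [84, 41, 84, 85, 84, ∞]]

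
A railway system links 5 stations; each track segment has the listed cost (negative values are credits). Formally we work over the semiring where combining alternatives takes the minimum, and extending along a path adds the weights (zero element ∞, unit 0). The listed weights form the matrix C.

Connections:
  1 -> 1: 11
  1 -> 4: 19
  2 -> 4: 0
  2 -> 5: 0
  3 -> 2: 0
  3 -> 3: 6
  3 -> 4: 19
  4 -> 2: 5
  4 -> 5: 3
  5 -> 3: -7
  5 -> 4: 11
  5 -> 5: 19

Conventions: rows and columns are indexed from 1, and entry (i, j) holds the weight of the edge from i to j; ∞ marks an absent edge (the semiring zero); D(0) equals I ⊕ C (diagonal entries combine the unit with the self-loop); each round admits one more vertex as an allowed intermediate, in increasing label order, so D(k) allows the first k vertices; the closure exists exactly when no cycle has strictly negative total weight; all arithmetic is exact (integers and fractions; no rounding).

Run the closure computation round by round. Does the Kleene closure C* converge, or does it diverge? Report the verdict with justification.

D(0):
  [0, ∞, ∞, 19, ∞]
  [∞, 0, ∞, 0, 0]
  [∞, 0, 0, 19, ∞]
  [∞, 5, ∞, 0, 3]
  [∞, ∞, -7, 11, 0]
D(1):
  [0, ∞, ∞, 19, ∞]
  [∞, 0, ∞, 0, 0]
  [∞, 0, 0, 19, ∞]
  [∞, 5, ∞, 0, 3]
  [∞, ∞, -7, 11, 0]
D(2):
  [0, ∞, ∞, 19, ∞]
  [∞, 0, ∞, 0, 0]
  [∞, 0, 0, 0, 0]
  [∞, 5, ∞, 0, 3]
  [∞, ∞, -7, 11, 0]
Detection: at round 3, diagonal entry (5, 5) turns strictly negative.
Key observation: the cycle 5->3->2->5 has total weight (-7) + 0 + 0, which is strictly negative.
Answer: DIVERGES — negative cycle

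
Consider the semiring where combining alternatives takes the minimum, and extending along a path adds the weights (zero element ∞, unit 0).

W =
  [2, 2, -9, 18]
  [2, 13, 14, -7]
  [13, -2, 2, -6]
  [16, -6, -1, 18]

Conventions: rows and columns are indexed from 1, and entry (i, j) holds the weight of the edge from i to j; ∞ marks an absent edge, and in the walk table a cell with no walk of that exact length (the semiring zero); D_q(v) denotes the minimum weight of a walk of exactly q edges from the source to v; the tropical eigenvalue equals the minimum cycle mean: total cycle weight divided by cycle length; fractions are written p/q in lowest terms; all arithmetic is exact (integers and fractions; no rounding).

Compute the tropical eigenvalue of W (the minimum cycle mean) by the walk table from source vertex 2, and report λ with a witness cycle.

q=0: [∞, 0, ∞, ∞]
q=1: [2, 13, 14, -7]
q=2: [4, -13, -8, 6]
q=3: [-11, -10, -6, -20]
q=4: [-9, -26, -21, -17]
Optimal cycle mean attained by: cycle 2->4->2, total (-7) + (-6), length 2.
Answer: λ = -13/2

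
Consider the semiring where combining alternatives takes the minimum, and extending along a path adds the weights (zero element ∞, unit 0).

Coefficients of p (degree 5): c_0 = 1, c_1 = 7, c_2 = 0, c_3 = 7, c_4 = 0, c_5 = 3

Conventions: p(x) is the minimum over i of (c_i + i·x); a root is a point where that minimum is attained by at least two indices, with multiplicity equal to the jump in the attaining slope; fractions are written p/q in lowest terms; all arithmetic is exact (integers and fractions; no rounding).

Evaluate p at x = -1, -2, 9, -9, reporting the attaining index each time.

p(-1) = min(1+0·(-1)=1, 7+1·(-1)=6, 0+2·(-1)=-2, 7+3·(-1)=4, 0+4·(-1)=-4, 3+5·(-1)=-2) = -4 (attained by i=4)
p(-2) = min(1+0·(-2)=1, 7+1·(-2)=5, 0+2·(-2)=-4, 7+3·(-2)=1, 0+4·(-2)=-8, 3+5·(-2)=-7) = -8 (attained by i=4)
p(9) = min(1+0·9=1, 7+1·9=16, 0+2·9=18, 7+3·9=34, 0+4·9=36, 3+5·9=48) = 1 (attained by i=0)
p(-9) = min(1+0·(-9)=1, 7+1·(-9)=-2, 0+2·(-9)=-18, 7+3·(-9)=-20, 0+4·(-9)=-36, 3+5·(-9)=-42) = -42 (attained by i=5)
Answer: p(-1) = -4; p(-2) = -8; p(9) = 1; p(-9) = -42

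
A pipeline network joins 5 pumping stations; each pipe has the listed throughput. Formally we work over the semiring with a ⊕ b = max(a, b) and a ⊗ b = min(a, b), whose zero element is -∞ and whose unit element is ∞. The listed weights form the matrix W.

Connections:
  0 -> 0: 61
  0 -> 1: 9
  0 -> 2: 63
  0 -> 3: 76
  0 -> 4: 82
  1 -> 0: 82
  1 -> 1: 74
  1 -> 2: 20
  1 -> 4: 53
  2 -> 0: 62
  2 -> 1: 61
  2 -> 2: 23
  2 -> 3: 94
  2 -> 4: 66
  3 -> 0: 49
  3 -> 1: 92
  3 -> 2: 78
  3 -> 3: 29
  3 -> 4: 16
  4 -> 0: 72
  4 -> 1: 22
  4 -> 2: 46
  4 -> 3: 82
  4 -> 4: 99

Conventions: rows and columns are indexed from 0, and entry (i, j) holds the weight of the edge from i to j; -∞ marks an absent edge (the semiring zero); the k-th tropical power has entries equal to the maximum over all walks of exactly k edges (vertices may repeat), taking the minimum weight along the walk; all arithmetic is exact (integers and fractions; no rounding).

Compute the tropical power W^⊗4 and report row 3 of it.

W^⊗2:
  [72, 76, 76, 82, 82]
  [74, 74, 63, 76, 82]
  [66, 92, 78, 66, 66]
  [82, 74, 49, 78, 66]
  [72, 82, 78, 82, 99]
W^⊗3:
  [76, 82, 78, 82, 82]
  [74, 76, 76, 82, 82]
  [82, 74, 66, 78, 66]
  [74, 78, 78, 76, 82]
  [82, 82, 78, 82, 99]
W^⊗4:
  [82, 82, 78, 82, 82]
  [76, 82, 78, 82, 82]
  [74, 78, 78, 76, 82]
  [78, 76, 76, 82, 82]
  [82, 82, 78, 82, 99]
Answer: row 3 of W^⊗4 = [78, 76, 76, 82, 82]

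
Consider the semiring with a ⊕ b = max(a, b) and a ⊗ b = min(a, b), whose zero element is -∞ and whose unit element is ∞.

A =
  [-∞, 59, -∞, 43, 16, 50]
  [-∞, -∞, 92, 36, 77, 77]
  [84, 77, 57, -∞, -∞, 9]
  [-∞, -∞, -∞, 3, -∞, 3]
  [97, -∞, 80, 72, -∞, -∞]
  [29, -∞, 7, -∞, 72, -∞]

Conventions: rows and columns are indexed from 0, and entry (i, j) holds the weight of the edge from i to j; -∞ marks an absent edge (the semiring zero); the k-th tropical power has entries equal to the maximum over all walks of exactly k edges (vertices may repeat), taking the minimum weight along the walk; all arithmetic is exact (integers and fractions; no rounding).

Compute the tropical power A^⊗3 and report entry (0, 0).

A^⊗2:
  [29, -∞, 59, 36, 59, 59]
  [84, 77, 77, 72, 72, 9]
  [57, 59, 77, 43, 77, 77]
  [3, -∞, 3, 3, 3, 3]
  [80, 77, 57, 43, 16, 50]
  [72, 29, 72, 72, 16, 29]
A^⊗3:
  [59, 59, 59, 59, 59, 29]
  [77, 77, 77, 72, 77, 77]
  [77, 77, 77, 72, 72, 59]
  [3, 3, 3, 3, 3, 3]
  [57, 59, 77, 43, 77, 77]
  [72, 72, 57, 43, 29, 50]
Key observation: the optimum is the walk 0->1->2->0, with weight 59 min 92 min 84 = 59.
Optimal value attained by: walk 0->1->2->0.
Answer: (A^⊗3)[0][0] = 59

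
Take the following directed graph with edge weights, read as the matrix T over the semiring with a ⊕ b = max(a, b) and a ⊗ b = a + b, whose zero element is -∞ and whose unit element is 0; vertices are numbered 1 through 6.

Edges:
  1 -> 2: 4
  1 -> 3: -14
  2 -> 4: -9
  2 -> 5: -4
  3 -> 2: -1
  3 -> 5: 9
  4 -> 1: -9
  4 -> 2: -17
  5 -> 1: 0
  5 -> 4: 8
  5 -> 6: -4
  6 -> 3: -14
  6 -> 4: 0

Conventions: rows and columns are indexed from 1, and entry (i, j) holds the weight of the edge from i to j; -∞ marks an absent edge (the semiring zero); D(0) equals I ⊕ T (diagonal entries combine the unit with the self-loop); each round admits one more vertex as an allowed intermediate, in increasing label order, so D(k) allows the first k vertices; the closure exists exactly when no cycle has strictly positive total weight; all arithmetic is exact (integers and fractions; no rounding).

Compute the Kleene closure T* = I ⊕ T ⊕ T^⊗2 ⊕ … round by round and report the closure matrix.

D(0):
  [0, 4, -14, -∞, -∞, -∞]
  [-∞, 0, -∞, -9, -4, -∞]
  [-∞, -1, 0, -∞, 9, -∞]
  [-9, -17, -∞, 0, -∞, -∞]
  [0, -∞, -∞, 8, 0, -4]
  [-∞, -∞, -14, 0, -∞, 0]
D(1):
  [0, 4, -14, -∞, -∞, -∞]
  [-∞, 0, -∞, -9, -4, -∞]
  [-∞, -1, 0, -∞, 9, -∞]
  [-9, -5, -23, 0, -∞, -∞]
  [0, 4, -14, 8, 0, -4]
  [-∞, -∞, -14, 0, -∞, 0]
D(2):
  [0, 4, -14, -5, 0, -∞]
  [-∞, 0, -∞, -9, -4, -∞]
  [-∞, -1, 0, -10, 9, -∞]
  [-9, -5, -23, 0, -9, -∞]
  [0, 4, -14, 8, 0, -4]
  [-∞, -∞, -14, 0, -∞, 0]
D(3):
  [0, 4, -14, -5, 0, -∞]
  [-∞, 0, -∞, -9, -4, -∞]
  [-∞, -1, 0, -10, 9, -∞]
  [-9, -5, -23, 0, -9, -∞]
  [0, 4, -14, 8, 0, -4]
  [-∞, -15, -14, 0, -5, 0]
D(4):
  [0, 4, -14, -5, 0, -∞]
  [-18, 0, -32, -9, -4, -∞]
  [-19, -1, 0, -10, 9, -∞]
  [-9, -5, -23, 0, -9, -∞]
  [0, 4, -14, 8, 0, -4]
  [-9, -5, -14, 0, -5, 0]
D(5):
  [0, 4, -14, 8, 0, -4]
  [-4, 0, -18, 4, -4, -8]
  [9, 13, 0, 17, 9, 5]
  [-9, -5, -23, 0, -9, -13]
  [0, 4, -14, 8, 0, -4]
  [-5, -1, -14, 3, -5, 0]
D(6):
  [0, 4, -14, 8, 0, -4]
  [-4, 0, -18, 4, -4, -8]
  [9, 13, 0, 17, 9, 5]
  [-9, -5, -23, 0, -9, -13]
  [0, 4, -14, 8, 0, -4]
  [-5, -1, -14, 3, -5, 0]
Answer: T* = [[0, 4, -14, 8, 0, -4], [-4, 0, -18, 4, -4, -8], [9, 13, 0, 17, 9, 5], [-9, -5, -23, 0, -9, -13], [0, 4, -14, 8, 0, -4], [-5, -1, -14, 3, -5, 0]]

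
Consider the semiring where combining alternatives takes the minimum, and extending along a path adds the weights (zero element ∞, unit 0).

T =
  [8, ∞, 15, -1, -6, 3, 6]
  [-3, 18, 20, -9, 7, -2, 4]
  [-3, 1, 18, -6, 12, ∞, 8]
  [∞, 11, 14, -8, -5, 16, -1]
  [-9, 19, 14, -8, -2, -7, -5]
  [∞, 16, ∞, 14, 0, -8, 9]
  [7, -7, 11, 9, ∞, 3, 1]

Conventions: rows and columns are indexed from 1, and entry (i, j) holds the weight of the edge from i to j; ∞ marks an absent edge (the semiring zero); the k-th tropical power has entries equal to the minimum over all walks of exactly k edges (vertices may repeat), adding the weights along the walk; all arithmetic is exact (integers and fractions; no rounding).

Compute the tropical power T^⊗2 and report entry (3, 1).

T^⊗2:
  [-15, -1, 8, -14, -8, -13, -11]
  [-2, -3, 5, -17, -14, -10, -10]
  [-2, 1, 8, -14, -11, -1, -7]
  [-14, -8, 6, -16, -13, -12, -10]
  [-11, -12, 6, -16, -15, -15, -9]
  [-9, 2, 14, -8, -8, -16, -5]
  [-10, -6, 12, -16, 0, -9, -3]
Key observation: the optimum is the walk 3->2->1, with weight 1 + (-3) = -2.
Optimal value attained by: walk 3->2->1.
Answer: (T^⊗2)[3][1] = -2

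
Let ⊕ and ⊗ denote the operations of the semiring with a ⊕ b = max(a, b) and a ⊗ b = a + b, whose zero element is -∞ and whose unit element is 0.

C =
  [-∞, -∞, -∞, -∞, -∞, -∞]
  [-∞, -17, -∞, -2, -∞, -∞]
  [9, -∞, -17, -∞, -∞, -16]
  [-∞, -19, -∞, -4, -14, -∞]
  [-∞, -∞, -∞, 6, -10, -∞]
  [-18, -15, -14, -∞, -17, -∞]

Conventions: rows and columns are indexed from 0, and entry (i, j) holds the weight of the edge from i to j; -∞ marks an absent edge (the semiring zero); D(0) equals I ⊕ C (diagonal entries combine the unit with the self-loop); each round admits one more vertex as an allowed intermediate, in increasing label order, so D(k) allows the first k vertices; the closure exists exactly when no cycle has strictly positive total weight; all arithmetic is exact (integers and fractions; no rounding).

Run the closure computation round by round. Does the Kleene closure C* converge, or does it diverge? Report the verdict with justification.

D(0):
  [0, -∞, -∞, -∞, -∞, -∞]
  [-∞, 0, -∞, -2, -∞, -∞]
  [9, -∞, 0, -∞, -∞, -16]
  [-∞, -19, -∞, 0, -14, -∞]
  [-∞, -∞, -∞, 6, 0, -∞]
  [-18, -15, -14, -∞, -17, 0]
D(1):
  [0, -∞, -∞, -∞, -∞, -∞]
  [-∞, 0, -∞, -2, -∞, -∞]
  [9, -∞, 0, -∞, -∞, -16]
  [-∞, -19, -∞, 0, -14, -∞]
  [-∞, -∞, -∞, 6, 0, -∞]
  [-18, -15, -14, -∞, -17, 0]
D(2):
  [0, -∞, -∞, -∞, -∞, -∞]
  [-∞, 0, -∞, -2, -∞, -∞]
  [9, -∞, 0, -∞, -∞, -16]
  [-∞, -19, -∞, 0, -14, -∞]
  [-∞, -∞, -∞, 6, 0, -∞]
  [-18, -15, -14, -17, -17, 0]
D(3):
  [0, -∞, -∞, -∞, -∞, -∞]
  [-∞, 0, -∞, -2, -∞, -∞]
  [9, -∞, 0, -∞, -∞, -16]
  [-∞, -19, -∞, 0, -14, -∞]
  [-∞, -∞, -∞, 6, 0, -∞]
  [-5, -15, -14, -17, -17, 0]
D(4):
  [0, -∞, -∞, -∞, -∞, -∞]
  [-∞, 0, -∞, -2, -16, -∞]
  [9, -∞, 0, -∞, -∞, -16]
  [-∞, -19, -∞, 0, -14, -∞]
  [-∞, -13, -∞, 6, 0, -∞]
  [-5, -15, -14, -17, -17, 0]
D(5):
  [0, -∞, -∞, -∞, -∞, -∞]
  [-∞, 0, -∞, -2, -16, -∞]
  [9, -∞, 0, -∞, -∞, -16]
  [-∞, -19, -∞, 0, -14, -∞]
  [-∞, -13, -∞, 6, 0, -∞]
  [-5, -15, -14, -11, -17, 0]
D(6):
  [0, -∞, -∞, -∞, -∞, -∞]
  [-∞, 0, -∞, -2, -16, -∞]
  [9, -31, 0, -27, -33, -16]
  [-∞, -19, -∞, 0, -14, -∞]
  [-∞, -13, -∞, 6, 0, -∞]
  [-5, -15, -14, -11, -17, 0]
Key observation: every diagonal entry stays at the unit through all rounds, so no improving cycle exists.
Answer: CONVERGES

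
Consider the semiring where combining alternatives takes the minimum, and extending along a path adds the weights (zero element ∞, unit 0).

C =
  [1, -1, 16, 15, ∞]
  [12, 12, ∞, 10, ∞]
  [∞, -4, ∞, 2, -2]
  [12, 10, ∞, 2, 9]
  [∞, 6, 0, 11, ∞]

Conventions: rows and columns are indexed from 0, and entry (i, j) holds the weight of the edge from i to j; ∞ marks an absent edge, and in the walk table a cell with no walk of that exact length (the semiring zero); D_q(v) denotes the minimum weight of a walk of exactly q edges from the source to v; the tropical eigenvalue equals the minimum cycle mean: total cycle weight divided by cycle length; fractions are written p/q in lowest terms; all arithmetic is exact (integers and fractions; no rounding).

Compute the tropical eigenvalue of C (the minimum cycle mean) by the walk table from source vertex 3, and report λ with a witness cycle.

q=0: [∞, ∞, ∞, 0, ∞]
q=1: [12, 10, ∞, 2, 9]
q=2: [13, 11, 9, 4, 11]
q=3: [14, 5, 11, 6, 7]
q=4: [15, 7, 7, 8, 9]
q=5: [16, 3, 9, 9, 5]
Optimal cycle mean attained by: cycle 2->4->2, total (-2) + 0, length 2.
Answer: λ = -1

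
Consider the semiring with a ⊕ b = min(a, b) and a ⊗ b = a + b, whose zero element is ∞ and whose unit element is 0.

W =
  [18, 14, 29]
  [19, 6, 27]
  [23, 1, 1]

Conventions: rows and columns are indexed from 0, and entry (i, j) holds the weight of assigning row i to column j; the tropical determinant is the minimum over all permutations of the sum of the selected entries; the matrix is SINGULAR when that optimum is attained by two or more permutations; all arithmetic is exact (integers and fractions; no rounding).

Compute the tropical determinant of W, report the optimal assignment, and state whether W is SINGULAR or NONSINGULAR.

σ = (0, 1, 2): 18 + 6 + 1 = 25
σ = (0, 2, 1): 18 + 27 + 1 = 46
σ = (1, 0, 2): 14 + 19 + 1 = 34
σ = (1, 2, 0): 14 + 27 + 23 = 64
σ = (2, 0, 1): 29 + 19 + 1 = 49
σ = (2, 1, 0): 29 + 6 + 23 = 58
Optimal value attained by: σ = (0, 1, 2).
Answer: det⊕(W) = 25; verdict: NONSINGULAR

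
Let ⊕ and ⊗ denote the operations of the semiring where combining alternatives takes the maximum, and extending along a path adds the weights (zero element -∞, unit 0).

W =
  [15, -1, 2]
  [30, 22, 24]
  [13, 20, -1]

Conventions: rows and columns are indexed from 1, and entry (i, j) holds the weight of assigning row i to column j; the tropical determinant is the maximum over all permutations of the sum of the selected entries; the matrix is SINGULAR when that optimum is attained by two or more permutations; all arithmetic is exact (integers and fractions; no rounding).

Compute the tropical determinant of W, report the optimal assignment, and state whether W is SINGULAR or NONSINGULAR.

σ = (1, 2, 3): 15 + 22 + (-1) = 36
σ = (1, 3, 2): 15 + 24 + 20 = 59
σ = (2, 1, 3): (-1) + 30 + (-1) = 28
σ = (2, 3, 1): (-1) + 24 + 13 = 36
σ = (3, 1, 2): 2 + 30 + 20 = 52
σ = (3, 2, 1): 2 + 22 + 13 = 37
Optimal value attained by: σ = (1, 3, 2).
Answer: det⊕(W) = 59; verdict: NONSINGULAR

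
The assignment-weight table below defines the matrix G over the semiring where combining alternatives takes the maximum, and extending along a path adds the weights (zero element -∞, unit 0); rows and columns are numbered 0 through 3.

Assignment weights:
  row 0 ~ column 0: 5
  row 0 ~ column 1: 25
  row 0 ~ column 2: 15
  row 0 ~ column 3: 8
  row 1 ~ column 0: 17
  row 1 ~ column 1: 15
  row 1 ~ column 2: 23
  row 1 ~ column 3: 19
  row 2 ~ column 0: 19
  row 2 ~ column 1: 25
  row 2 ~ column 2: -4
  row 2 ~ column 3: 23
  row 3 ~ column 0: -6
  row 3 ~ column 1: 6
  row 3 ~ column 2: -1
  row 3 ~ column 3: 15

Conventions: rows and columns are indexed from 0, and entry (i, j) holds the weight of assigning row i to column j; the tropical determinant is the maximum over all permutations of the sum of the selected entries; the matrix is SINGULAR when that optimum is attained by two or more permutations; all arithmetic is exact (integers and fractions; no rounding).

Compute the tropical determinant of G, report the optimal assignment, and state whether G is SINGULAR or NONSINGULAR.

σ = (0, 1, 2, 3): 5 + 15 + (-4) + 15 = 31
σ = (0, 1, 3, 2): 5 + 15 + 23 + (-1) = 42
σ = (0, 2, 1, 3): 5 + 23 + 25 + 15 = 68
σ = (0, 2, 3, 1): 5 + 23 + 23 + 6 = 57
σ = (0, 3, 1, 2): 5 + 19 + 25 + (-1) = 48
σ = (0, 3, 2, 1): 5 + 19 + (-4) + 6 = 26
σ = (1, 0, 2, 3): 25 + 17 + (-4) + 15 = 53
σ = (1, 0, 3, 2): 25 + 17 + 23 + (-1) = 64
σ = (1, 2, 0, 3): 25 + 23 + 19 + 15 = 82
σ = (1, 2, 3, 0): 25 + 23 + 23 + (-6) = 65
σ = (1, 3, 0, 2): 25 + 19 + 19 + (-1) = 62
σ = (1, 3, 2, 0): 25 + 19 + (-4) + (-6) = 34
σ = (2, 0, 1, 3): 15 + 17 + 25 + 15 = 72
σ = (2, 0, 3, 1): 15 + 17 + 23 + 6 = 61
σ = (2, 1, 0, 3): 15 + 15 + 19 + 15 = 64
σ = (2, 1, 3, 0): 15 + 15 + 23 + (-6) = 47
σ = (2, 3, 0, 1): 15 + 19 + 19 + 6 = 59
σ = (2, 3, 1, 0): 15 + 19 + 25 + (-6) = 53
σ = (3, 0, 1, 2): 8 + 17 + 25 + (-1) = 49
σ = (3, 0, 2, 1): 8 + 17 + (-4) + 6 = 27
σ = (3, 1, 0, 2): 8 + 15 + 19 + (-1) = 41
σ = (3, 1, 2, 0): 8 + 15 + (-4) + (-6) = 13
σ = (3, 2, 0, 1): 8 + 23 + 19 + 6 = 56
σ = (3, 2, 1, 0): 8 + 23 + 25 + (-6) = 50
Optimal value attained by: σ = (1, 2, 0, 3).
Answer: det⊕(G) = 82; verdict: NONSINGULAR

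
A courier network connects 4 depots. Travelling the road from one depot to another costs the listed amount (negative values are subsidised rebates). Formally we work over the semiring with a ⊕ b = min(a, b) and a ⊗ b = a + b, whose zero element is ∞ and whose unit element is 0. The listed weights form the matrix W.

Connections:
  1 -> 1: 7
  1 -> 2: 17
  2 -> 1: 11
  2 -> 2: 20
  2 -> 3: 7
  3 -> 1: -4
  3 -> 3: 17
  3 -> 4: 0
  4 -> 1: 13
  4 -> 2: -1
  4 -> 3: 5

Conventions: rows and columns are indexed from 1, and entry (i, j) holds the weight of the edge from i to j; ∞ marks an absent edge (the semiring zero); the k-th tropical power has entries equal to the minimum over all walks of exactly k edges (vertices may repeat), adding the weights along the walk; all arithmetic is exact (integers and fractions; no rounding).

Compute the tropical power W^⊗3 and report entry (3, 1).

W^⊗2:
  [14, 24, 24, ∞]
  [3, 28, 24, 7]
  [3, -1, 5, 17]
  [1, 19, 6, 5]
W^⊗3:
  [20, 31, 31, 24]
  [10, 6, 12, 24]
  [1, 16, 6, 5]
  [2, 4, 10, 6]
Key observation: the optimum is the walk 3->4->3->1, with weight 0 + 5 + (-4) = 1.
Optimal value attained by: walk 3->4->3->1.
Answer: (W^⊗3)[3][1] = 1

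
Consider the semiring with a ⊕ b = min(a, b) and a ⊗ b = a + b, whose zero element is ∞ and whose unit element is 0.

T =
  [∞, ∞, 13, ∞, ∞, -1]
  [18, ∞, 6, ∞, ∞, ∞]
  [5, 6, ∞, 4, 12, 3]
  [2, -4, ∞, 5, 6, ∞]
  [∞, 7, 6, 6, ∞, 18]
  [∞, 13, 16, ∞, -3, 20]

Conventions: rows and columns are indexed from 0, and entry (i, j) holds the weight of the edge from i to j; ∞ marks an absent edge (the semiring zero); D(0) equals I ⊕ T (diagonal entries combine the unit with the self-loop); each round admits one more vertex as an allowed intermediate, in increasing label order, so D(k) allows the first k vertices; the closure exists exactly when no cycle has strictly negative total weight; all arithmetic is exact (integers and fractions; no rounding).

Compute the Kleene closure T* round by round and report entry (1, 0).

D(0):
  [0, ∞, 13, ∞, ∞, -1]
  [18, 0, 6, ∞, ∞, ∞]
  [5, 6, 0, 4, 12, 3]
  [2, -4, ∞, 0, 6, ∞]
  [∞, 7, 6, 6, 0, 18]
  [∞, 13, 16, ∞, -3, 0]
D(1):
  [0, ∞, 13, ∞, ∞, -1]
  [18, 0, 6, ∞, ∞, 17]
  [5, 6, 0, 4, 12, 3]
  [2, -4, 15, 0, 6, 1]
  [∞, 7, 6, 6, 0, 18]
  [∞, 13, 16, ∞, -3, 0]
D(2):
  [0, ∞, 13, ∞, ∞, -1]
  [18, 0, 6, ∞, ∞, 17]
  [5, 6, 0, 4, 12, 3]
  [2, -4, 2, 0, 6, 1]
  [25, 7, 6, 6, 0, 18]
  [31, 13, 16, ∞, -3, 0]
D(3):
  [0, 19, 13, 17, 25, -1]
  [11, 0, 6, 10, 18, 9]
  [5, 6, 0, 4, 12, 3]
  [2, -4, 2, 0, 6, 1]
  [11, 7, 6, 6, 0, 9]
  [21, 13, 16, 20, -3, 0]
D(4):
  [0, 13, 13, 17, 23, -1]
  [11, 0, 6, 10, 16, 9]
  [5, 0, 0, 4, 10, 3]
  [2, -4, 2, 0, 6, 1]
  [8, 2, 6, 6, 0, 7]
  [21, 13, 16, 20, -3, 0]
D(5):
  [0, 13, 13, 17, 23, -1]
  [11, 0, 6, 10, 16, 9]
  [5, 0, 0, 4, 10, 3]
  [2, -4, 2, 0, 6, 1]
  [8, 2, 6, 6, 0, 7]
  [5, -1, 3, 3, -3, 0]
D(6):
  [0, -2, 2, 2, -4, -1]
  [11, 0, 6, 10, 6, 9]
  [5, 0, 0, 4, 0, 3]
  [2, -4, 2, 0, -2, 1]
  [8, 2, 6, 6, 0, 7]
  [5, -1, 3, 3, -3, 0]
Answer: T*[1][0] = 11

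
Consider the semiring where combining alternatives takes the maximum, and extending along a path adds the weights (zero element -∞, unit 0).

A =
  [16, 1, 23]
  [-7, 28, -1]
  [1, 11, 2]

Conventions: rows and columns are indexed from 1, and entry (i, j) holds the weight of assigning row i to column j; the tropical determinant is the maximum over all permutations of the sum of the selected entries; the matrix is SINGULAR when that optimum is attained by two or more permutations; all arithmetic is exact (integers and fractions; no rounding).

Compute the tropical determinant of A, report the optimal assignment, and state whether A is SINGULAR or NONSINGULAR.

σ = (1, 2, 3): 16 + 28 + 2 = 46
σ = (1, 3, 2): 16 + (-1) + 11 = 26
σ = (2, 1, 3): 1 + (-7) + 2 = -4
σ = (2, 3, 1): 1 + (-1) + 1 = 1
σ = (3, 1, 2): 23 + (-7) + 11 = 27
σ = (3, 2, 1): 23 + 28 + 1 = 52
Optimal value attained by: σ = (3, 2, 1).
Answer: det⊕(A) = 52; verdict: NONSINGULAR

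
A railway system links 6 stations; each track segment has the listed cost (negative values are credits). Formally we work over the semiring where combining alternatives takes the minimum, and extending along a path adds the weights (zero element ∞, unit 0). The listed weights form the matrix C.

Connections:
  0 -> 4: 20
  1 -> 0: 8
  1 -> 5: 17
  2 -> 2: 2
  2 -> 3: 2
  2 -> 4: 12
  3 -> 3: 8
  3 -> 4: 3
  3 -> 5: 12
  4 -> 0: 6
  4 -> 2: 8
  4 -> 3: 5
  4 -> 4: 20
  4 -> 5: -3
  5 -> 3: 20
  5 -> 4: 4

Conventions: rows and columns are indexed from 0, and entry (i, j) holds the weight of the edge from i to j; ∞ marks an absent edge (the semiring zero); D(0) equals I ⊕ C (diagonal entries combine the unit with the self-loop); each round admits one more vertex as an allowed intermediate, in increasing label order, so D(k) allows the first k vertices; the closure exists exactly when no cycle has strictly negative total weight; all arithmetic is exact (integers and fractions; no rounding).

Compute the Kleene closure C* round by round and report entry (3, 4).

D(0):
  [0, ∞, ∞, ∞, 20, ∞]
  [8, 0, ∞, ∞, ∞, 17]
  [∞, ∞, 0, 2, 12, ∞]
  [∞, ∞, ∞, 0, 3, 12]
  [6, ∞, 8, 5, 0, -3]
  [∞, ∞, ∞, 20, 4, 0]
D(1):
  [0, ∞, ∞, ∞, 20, ∞]
  [8, 0, ∞, ∞, 28, 17]
  [∞, ∞, 0, 2, 12, ∞]
  [∞, ∞, ∞, 0, 3, 12]
  [6, ∞, 8, 5, 0, -3]
  [∞, ∞, ∞, 20, 4, 0]
D(2):
  [0, ∞, ∞, ∞, 20, ∞]
  [8, 0, ∞, ∞, 28, 17]
  [∞, ∞, 0, 2, 12, ∞]
  [∞, ∞, ∞, 0, 3, 12]
  [6, ∞, 8, 5, 0, -3]
  [∞, ∞, ∞, 20, 4, 0]
D(3):
  [0, ∞, ∞, ∞, 20, ∞]
  [8, 0, ∞, ∞, 28, 17]
  [∞, ∞, 0, 2, 12, ∞]
  [∞, ∞, ∞, 0, 3, 12]
  [6, ∞, 8, 5, 0, -3]
  [∞, ∞, ∞, 20, 4, 0]
D(4):
  [0, ∞, ∞, ∞, 20, ∞]
  [8, 0, ∞, ∞, 28, 17]
  [∞, ∞, 0, 2, 5, 14]
  [∞, ∞, ∞, 0, 3, 12]
  [6, ∞, 8, 5, 0, -3]
  [∞, ∞, ∞, 20, 4, 0]
D(5):
  [0, ∞, 28, 25, 20, 17]
  [8, 0, 36, 33, 28, 17]
  [11, ∞, 0, 2, 5, 2]
  [9, ∞, 11, 0, 3, 0]
  [6, ∞, 8, 5, 0, -3]
  [10, ∞, 12, 9, 4, 0]
D(6):
  [0, ∞, 28, 25, 20, 17]
  [8, 0, 29, 26, 21, 17]
  [11, ∞, 0, 2, 5, 2]
  [9, ∞, 11, 0, 3, 0]
  [6, ∞, 8, 5, 0, -3]
  [10, ∞, 12, 9, 4, 0]
Answer: C*[3][4] = 3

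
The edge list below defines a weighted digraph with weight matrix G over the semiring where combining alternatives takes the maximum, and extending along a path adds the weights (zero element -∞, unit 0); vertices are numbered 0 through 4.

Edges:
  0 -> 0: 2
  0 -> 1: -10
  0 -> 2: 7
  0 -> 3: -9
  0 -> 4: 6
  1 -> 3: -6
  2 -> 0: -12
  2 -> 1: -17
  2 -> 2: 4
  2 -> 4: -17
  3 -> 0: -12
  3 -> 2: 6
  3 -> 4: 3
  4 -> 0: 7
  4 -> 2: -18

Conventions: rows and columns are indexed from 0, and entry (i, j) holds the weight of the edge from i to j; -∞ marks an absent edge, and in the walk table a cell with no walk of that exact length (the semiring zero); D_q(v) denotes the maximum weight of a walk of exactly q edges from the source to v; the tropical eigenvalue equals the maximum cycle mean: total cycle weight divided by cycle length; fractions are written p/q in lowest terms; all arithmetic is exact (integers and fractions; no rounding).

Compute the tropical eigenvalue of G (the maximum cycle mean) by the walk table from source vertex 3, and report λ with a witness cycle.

q=0: [-∞, -∞, -∞, 0, -∞]
q=1: [-12, -∞, 6, -∞, 3]
q=2: [10, -11, 10, -21, -6]
q=3: [12, 0, 17, 1, 16]
q=4: [23, 2, 21, 3, 18]
q=5: [25, 13, 30, 14, 29]
Optimal cycle mean attained by: cycle 0->4->0, total 6 + 7, length 2.
Answer: λ = 13/2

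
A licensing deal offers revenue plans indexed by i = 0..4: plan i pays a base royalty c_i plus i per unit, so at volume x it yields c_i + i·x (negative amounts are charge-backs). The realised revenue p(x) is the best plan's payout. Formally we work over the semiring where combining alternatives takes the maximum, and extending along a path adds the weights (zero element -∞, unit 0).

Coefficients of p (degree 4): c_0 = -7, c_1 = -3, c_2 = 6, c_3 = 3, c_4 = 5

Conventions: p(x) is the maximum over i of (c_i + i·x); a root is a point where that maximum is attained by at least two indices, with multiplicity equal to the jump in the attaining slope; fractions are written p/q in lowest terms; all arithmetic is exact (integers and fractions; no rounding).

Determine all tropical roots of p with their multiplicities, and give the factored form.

hull edge (i=0, c=-7) to (i=2, c=6): slope 13/2, span 2
hull edge (i=2, c=6) to (i=4, c=5): slope -1/2, span 2
Factored form: p(x) = 5 ⊗ (x ⊕ (-13/2)) ⊗ (x ⊕ (-13/2)) ⊗ (x ⊕ 1/2) ⊗ (x ⊕ 1/2)
Answer: roots = -13/2 (mult 2), 1/2 (mult 2)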